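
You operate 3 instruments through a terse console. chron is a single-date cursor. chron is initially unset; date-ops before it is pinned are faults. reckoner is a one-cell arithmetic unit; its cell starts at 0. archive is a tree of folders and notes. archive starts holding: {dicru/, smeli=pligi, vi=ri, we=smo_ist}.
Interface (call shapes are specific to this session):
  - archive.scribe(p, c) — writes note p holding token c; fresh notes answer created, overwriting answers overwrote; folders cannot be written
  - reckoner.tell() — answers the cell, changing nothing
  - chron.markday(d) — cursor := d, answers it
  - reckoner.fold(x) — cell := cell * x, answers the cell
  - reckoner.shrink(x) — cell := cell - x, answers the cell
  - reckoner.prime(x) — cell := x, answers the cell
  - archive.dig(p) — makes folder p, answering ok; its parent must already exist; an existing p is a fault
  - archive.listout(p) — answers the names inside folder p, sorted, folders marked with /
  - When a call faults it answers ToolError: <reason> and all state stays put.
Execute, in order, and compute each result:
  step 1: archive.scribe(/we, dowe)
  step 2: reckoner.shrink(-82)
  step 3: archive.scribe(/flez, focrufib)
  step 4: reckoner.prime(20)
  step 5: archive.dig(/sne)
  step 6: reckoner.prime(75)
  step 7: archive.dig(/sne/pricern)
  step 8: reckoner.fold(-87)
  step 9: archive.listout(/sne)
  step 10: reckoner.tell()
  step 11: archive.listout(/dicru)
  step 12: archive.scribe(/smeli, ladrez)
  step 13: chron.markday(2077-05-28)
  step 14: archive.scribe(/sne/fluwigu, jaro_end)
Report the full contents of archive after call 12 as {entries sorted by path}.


Answer: {dicru/, flez=focrufib, smeli=ladrez, sne/, sne/pricern/, vi=ri, we=dowe}

Derivation:
Do: archive.scribe[/we; dowe]
See: overwrote
Do: reckoner.shrink[-82]
See: 82
Do: archive.scribe[/flez; focrufib]
See: created
Do: reckoner.prime[20]
See: 20
Do: archive.dig[/sne]
See: ok
Do: reckoner.prime[75]
See: 75
Do: archive.dig[/sne/pricern]
See: ok
Do: reckoner.fold[-87]
See: -6525
Do: archive.listout[/sne]
See: [pricern/]
Do: reckoner.tell[]
See: -6525
Do: archive.listout[/dicru]
See: []
Do: archive.scribe[/smeli; ladrez]
See: overwrote
Do: chron.markday[2077-05-28]
See: 2077-05-28
Do: archive.scribe[/sne/fluwigu; jaro_end]
See: created


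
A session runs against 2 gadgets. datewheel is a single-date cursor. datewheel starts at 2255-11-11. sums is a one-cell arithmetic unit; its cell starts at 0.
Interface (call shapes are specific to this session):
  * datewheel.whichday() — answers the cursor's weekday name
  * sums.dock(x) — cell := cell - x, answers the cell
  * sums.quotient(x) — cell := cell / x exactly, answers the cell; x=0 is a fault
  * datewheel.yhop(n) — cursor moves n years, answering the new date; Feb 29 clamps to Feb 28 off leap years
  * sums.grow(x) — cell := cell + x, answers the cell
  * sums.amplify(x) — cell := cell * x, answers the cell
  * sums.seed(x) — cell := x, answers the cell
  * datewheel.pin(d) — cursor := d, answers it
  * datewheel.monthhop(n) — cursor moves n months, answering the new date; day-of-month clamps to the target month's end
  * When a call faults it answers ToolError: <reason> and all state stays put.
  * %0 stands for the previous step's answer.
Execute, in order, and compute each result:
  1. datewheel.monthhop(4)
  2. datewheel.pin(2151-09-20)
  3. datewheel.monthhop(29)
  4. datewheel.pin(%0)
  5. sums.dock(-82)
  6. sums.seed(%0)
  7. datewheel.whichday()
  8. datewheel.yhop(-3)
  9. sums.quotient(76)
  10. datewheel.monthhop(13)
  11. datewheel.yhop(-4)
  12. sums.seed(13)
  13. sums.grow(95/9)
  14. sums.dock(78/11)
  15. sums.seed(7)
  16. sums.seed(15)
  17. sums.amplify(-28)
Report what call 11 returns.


Answer: 2148-03-20

Derivation:
Calling datewheel.monthhop passing n: 4, — result: 2256-03-11.
I run datewheel.pin passing d: 2151-09-20, yielding 2151-09-20.
Using datewheel.monthhop passing n: 29, yielding 2154-02-20.
Invoking datewheel.pin passing d: %0, giving 2154-02-20.
Now I run sums.dock passing x: -82, which returns 82.
Calling sums.seed passing x: %0, yielding 82.
Now I run datewheel.whichday, and get Wednesday.
Calling datewheel.yhop passing n: -3, and get 2151-02-20.
I use sums.quotient passing x: 76, → 41/38.
Invoking datewheel.monthhop passing n: 13, — result: 2152-03-20.
Calling datewheel.yhop passing n: -4, and observe 2148-03-20.
I call sums.seed passing x: 13, and observe 13.
I use sums.grow passing x: 95/9, → 212/9.
Then sums.dock passing x: 78/11: 1630/99.
Next I call sums.seed passing x: 7, — result: 7.
Using sums.seed passing x: 15, giving 15.
Next I call sums.amplify passing x: -28, giving -420.


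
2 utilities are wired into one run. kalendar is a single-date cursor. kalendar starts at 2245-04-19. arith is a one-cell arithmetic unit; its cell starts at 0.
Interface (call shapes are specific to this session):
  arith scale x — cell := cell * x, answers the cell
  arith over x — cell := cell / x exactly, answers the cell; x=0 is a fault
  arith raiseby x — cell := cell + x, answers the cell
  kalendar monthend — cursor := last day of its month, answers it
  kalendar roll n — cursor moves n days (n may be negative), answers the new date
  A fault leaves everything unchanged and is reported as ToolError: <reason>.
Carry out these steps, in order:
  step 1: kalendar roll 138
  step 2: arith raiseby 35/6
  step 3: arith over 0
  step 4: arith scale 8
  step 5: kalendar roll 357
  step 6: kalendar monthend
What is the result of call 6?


>> kalendar roll(138)
<< 2245-09-04
>> arith raiseby(35/6)
<< 35/6
>> arith over(0)
<< ToolError: division by zero
>> arith scale(8)
<< 140/3
>> kalendar roll(357)
<< 2246-08-27
>> kalendar monthend()
<< 2246-08-31

Answer: 2246-08-31


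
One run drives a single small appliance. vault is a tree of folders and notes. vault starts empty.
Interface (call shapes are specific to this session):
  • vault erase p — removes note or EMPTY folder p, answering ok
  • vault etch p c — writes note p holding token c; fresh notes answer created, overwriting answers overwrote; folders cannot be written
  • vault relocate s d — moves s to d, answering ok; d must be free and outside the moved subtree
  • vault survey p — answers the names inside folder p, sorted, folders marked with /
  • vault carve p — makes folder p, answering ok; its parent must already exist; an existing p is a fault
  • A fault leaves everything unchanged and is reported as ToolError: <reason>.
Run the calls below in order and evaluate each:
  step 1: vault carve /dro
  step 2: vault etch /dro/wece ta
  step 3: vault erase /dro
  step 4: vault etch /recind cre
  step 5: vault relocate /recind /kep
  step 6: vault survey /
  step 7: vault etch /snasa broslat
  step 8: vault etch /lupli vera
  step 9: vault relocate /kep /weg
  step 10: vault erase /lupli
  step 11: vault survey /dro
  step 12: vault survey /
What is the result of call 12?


Answer: [dro/, snasa, weg]

Derivation:
CALL vault carve[p: /dro]
RET  ok
CALL vault etch[p: /dro/wece; c: ta]
RET  created
CALL vault erase[p: /dro]
RET  ToolError: not empty
CALL vault etch[p: /recind; c: cre]
RET  created
CALL vault relocate[s: /recind; d: /kep]
RET  ok
CALL vault survey[p: /]
RET  [dro/, kep]
CALL vault etch[p: /snasa; c: broslat]
RET  created
CALL vault etch[p: /lupli; c: vera]
RET  created
CALL vault relocate[s: /kep; d: /weg]
RET  ok
CALL vault erase[p: /lupli]
RET  ok
CALL vault survey[p: /dro]
RET  [wece]
CALL vault survey[p: /]
RET  [dro/, snasa, weg]


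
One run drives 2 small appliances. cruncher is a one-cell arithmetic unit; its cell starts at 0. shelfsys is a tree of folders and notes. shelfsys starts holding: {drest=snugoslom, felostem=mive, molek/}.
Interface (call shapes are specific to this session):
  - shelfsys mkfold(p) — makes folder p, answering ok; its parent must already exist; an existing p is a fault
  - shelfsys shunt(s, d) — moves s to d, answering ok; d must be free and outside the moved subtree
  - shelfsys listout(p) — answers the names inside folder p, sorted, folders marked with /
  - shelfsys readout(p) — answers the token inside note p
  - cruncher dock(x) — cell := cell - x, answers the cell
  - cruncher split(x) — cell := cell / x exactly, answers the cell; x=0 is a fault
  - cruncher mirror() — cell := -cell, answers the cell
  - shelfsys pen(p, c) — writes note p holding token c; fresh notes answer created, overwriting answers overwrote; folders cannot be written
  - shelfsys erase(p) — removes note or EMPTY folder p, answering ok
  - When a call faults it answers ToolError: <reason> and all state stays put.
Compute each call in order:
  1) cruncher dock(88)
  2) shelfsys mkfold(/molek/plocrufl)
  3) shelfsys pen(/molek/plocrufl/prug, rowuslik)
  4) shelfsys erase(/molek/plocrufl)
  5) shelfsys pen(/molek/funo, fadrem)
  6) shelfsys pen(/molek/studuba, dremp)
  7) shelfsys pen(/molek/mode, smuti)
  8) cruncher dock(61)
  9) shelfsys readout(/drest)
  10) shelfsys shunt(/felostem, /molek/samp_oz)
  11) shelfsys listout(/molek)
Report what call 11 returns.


;; 1. cruncher dock(x='88') == -88
;; 2. shelfsys mkfold(p='/molek/plocrufl') == ok
;; 3. shelfsys pen(p='/molek/plocrufl/prug', c='rowuslik') == created
;; 4. shelfsys erase(p='/molek/plocrufl') == ToolError: not empty
;; 5. shelfsys pen(p='/molek/funo', c='fadrem') == created
;; 6. shelfsys pen(p='/molek/studuba', c='dremp') == created
;; 7. shelfsys pen(p='/molek/mode', c='smuti') == created
;; 8. cruncher dock(x='61') == -149
;; 9. shelfsys readout(p='/drest') == snugoslom
;; 10. shelfsys shunt(s='/felostem', d='/molek/samp_oz') == ok
;; 11. shelfsys listout(p='/molek') == [funo, mode, plocrufl/, samp_oz, studuba]

Answer: [funo, mode, plocrufl/, samp_oz, studuba]


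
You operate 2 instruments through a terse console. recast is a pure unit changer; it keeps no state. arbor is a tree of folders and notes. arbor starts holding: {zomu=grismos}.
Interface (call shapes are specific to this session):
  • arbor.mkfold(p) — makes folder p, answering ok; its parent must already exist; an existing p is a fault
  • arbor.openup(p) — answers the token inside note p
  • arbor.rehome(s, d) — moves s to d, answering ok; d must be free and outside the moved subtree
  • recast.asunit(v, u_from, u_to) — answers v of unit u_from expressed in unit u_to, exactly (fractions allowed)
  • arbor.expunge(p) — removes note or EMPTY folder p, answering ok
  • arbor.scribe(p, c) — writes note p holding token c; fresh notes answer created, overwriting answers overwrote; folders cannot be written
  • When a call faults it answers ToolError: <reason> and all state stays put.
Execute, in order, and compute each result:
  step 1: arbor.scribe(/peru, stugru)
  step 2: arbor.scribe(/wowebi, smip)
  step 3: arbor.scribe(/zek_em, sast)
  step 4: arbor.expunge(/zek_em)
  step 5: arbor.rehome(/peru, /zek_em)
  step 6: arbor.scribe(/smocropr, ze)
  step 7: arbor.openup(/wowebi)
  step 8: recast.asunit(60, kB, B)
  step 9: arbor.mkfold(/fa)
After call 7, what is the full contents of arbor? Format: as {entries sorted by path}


~$ arbor.scribe p='/peru' c='stugru'
:: created
~$ arbor.scribe p='/wowebi' c='smip'
:: created
~$ arbor.scribe p='/zek_em' c='sast'
:: created
~$ arbor.expunge p='/zek_em'
:: ok
~$ arbor.rehome s='/peru' d='/zek_em'
:: ok
~$ arbor.scribe p='/smocropr' c='ze'
:: created
~$ arbor.openup p='/wowebi'
:: smip
~$ recast.asunit v='60' u_from='kB' u_to='B'
:: 60000
~$ arbor.mkfold p='/fa'
:: ok

Answer: {smocropr=ze, wowebi=smip, zek_em=stugru, zomu=grismos}


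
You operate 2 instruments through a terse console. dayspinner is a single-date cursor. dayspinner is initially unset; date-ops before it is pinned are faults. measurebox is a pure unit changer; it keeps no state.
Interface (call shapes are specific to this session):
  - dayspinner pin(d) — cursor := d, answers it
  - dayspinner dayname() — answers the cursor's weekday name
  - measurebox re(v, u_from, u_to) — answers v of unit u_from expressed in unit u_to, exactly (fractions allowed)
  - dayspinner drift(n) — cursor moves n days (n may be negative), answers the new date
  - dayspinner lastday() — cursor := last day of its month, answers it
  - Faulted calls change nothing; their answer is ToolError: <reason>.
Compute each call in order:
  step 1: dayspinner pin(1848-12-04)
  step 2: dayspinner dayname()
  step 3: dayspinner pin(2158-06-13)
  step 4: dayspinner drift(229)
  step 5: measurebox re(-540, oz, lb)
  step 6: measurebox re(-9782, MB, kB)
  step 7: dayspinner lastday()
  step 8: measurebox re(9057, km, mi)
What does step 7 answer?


Answer: 2159-01-31

Derivation:
Calling dayspinner pin on d: 1848-12-04, giving 1848-12-04.
Now I run dayspinner dayname(), yielding Monday.
I try dayspinner pin on d: 2158-06-13, and get 2158-06-13.
I try dayspinner drift on n: 229, which returns 2159-01-28.
I use measurebox re on v: -540, u_from: oz, u_to: lb, — result: -135/4.
Invoking measurebox re on v: -9782, u_from: MB, u_to: kB, and observe -9782000.
I invoke dayspinner lastday(), → 2159-01-31.
I run measurebox re on v: 9057, u_from: km, u_to: mi, and get 47171875/8382.


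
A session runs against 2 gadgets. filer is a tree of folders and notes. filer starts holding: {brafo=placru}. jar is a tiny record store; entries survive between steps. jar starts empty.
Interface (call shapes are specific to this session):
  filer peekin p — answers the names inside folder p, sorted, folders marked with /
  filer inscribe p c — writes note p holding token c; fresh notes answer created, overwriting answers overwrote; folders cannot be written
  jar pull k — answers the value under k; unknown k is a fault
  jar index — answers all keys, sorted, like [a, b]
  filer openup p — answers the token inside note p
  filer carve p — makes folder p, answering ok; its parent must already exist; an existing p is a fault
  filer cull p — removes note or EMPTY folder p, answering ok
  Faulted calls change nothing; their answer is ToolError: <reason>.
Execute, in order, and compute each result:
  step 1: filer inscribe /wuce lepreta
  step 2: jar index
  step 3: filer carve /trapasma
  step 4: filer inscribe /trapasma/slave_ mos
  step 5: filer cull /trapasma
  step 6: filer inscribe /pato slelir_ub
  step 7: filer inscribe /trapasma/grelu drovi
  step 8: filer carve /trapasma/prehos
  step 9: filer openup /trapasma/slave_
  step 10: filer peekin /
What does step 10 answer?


Step: filer inscribe[p→/wuce; c→lepreta]
Result: created
Step: jar index[]
Result: []
Step: filer carve[p→/trapasma]
Result: ok
Step: filer inscribe[p→/trapasma/slave_; c→mos]
Result: created
Step: filer cull[p→/trapasma]
Result: ToolError: not empty
Step: filer inscribe[p→/pato; c→slelir_ub]
Result: created
Step: filer inscribe[p→/trapasma/grelu; c→drovi]
Result: created
Step: filer carve[p→/trapasma/prehos]
Result: ok
Step: filer openup[p→/trapasma/slave_]
Result: mos
Step: filer peekin[p→/]
Result: [brafo, pato, trapasma/, wuce]

Answer: [brafo, pato, trapasma/, wuce]


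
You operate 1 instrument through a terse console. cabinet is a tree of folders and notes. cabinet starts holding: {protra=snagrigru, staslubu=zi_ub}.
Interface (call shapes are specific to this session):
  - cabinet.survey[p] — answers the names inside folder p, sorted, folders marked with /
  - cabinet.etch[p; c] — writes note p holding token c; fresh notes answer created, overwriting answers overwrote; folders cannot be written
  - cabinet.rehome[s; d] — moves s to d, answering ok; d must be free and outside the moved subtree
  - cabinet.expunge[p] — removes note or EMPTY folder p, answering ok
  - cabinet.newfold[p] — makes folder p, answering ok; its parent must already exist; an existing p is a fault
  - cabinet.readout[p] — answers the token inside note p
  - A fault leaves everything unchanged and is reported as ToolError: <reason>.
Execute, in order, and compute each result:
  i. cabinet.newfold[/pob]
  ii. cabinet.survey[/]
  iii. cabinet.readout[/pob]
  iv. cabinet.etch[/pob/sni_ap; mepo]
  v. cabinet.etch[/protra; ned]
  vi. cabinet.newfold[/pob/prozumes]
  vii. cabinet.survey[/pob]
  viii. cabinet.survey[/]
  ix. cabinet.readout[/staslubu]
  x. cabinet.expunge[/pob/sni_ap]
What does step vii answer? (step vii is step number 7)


Answer: [prozumes/, sni_ap]

Derivation:
% cabinet.newfold(p→/pob) => ok
% cabinet.survey(p→/) => [pob/, protra, staslubu]
% cabinet.readout(p→/pob) => ToolError: is a directory
% cabinet.etch(p→/pob/sni_ap, c→mepo) => created
% cabinet.etch(p→/protra, c→ned) => overwrote
% cabinet.newfold(p→/pob/prozumes) => ok
% cabinet.survey(p→/pob) => [prozumes/, sni_ap]
% cabinet.survey(p→/) => [pob/, protra, staslubu]
% cabinet.readout(p→/staslubu) => zi_ub
% cabinet.expunge(p→/pob/sni_ap) => ok


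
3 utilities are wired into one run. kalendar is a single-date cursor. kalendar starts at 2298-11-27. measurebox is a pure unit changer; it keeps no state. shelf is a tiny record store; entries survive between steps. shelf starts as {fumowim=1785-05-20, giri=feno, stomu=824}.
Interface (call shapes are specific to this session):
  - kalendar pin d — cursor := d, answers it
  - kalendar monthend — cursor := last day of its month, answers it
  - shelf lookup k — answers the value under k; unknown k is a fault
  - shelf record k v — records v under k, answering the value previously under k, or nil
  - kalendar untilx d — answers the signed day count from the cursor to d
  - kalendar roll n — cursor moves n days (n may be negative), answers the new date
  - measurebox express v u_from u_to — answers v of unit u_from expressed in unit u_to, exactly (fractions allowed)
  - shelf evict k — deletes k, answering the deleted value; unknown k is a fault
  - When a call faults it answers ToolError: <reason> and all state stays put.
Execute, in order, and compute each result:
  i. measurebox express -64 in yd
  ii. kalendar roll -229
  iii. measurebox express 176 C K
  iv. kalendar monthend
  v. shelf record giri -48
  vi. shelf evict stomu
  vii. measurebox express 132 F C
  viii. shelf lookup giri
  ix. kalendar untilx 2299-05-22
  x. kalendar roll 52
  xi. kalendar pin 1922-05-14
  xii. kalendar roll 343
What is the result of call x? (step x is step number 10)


% measurebox express(-64, in, yd) -> -16/9
% kalendar roll(-229) -> 2298-04-12
% measurebox express(176, C, K) -> 8983/20
% kalendar monthend() -> 2298-04-30
% shelf record(giri, -48) -> feno
% shelf evict(stomu) -> 824
% measurebox express(132, F, C) -> 500/9
% shelf lookup(giri) -> -48
% kalendar untilx(2299-05-22) -> 387
% kalendar roll(52) -> 2298-06-21
% kalendar pin(1922-05-14) -> 1922-05-14
% kalendar roll(343) -> 1923-04-22

Answer: 2298-06-21


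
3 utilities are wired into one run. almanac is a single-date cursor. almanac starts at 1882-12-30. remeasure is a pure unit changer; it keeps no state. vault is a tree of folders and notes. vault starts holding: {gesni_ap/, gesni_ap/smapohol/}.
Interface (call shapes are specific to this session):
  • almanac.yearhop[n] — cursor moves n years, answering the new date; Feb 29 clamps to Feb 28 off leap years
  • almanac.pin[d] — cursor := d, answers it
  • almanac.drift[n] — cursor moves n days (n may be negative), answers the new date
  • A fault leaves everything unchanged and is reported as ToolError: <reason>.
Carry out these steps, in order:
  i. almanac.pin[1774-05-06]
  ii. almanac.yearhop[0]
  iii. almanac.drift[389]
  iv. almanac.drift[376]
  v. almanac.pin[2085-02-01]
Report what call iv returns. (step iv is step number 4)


I use pin with d: 1774-05-06, and see 1774-05-06.
Calling yearhop with n: 0, which returns 1774-05-06.
Then drift with n: 389: 1775-05-30.
Now I run drift with n: 376, which returns 1776-06-09.
Next I call pin with d: 2085-02-01, and see 2085-02-01.

Answer: 1776-06-09


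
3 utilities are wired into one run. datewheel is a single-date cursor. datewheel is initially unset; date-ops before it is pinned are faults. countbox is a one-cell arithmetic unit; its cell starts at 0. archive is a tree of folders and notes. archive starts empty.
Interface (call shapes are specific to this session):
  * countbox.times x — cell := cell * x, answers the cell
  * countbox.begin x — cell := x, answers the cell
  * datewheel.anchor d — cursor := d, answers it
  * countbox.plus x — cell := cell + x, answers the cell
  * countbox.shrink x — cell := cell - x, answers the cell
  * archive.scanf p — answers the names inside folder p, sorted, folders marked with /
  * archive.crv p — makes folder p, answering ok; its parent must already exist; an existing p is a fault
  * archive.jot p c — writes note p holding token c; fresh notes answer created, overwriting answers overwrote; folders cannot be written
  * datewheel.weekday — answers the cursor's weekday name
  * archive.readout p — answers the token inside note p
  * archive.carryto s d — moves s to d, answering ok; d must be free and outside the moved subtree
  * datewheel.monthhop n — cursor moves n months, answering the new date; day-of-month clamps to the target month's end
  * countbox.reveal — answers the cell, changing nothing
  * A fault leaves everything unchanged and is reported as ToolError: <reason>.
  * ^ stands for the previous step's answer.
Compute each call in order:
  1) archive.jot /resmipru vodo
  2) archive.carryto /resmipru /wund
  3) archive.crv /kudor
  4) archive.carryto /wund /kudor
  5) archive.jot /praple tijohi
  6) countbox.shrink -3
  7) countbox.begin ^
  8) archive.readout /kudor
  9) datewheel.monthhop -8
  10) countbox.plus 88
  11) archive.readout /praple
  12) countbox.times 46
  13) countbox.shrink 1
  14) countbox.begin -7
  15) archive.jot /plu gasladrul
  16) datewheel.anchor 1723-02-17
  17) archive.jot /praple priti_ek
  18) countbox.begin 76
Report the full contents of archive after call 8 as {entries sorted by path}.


Answer: {kudor/, praple=tijohi, wund=vodo}

Derivation:
→ archive.jot(p: /resmipru, c: vodo)
← created
→ archive.carryto(s: /resmipru, d: /wund)
← ok
→ archive.crv(p: /kudor)
← ok
→ archive.carryto(s: /wund, d: /kudor)
← ToolError: exists
→ archive.jot(p: /praple, c: tijohi)
← created
→ countbox.shrink(x: -3)
← 3
→ countbox.begin(x: ^)
← 3
→ archive.readout(p: /kudor)
← ToolError: is a directory
→ datewheel.monthhop(n: -8)
← ToolError: no date set
→ countbox.plus(x: 88)
← 91
→ archive.readout(p: /praple)
← tijohi
→ countbox.times(x: 46)
← 4186
→ countbox.shrink(x: 1)
← 4185
→ countbox.begin(x: -7)
← -7
→ archive.jot(p: /plu, c: gasladrul)
← created
→ datewheel.anchor(d: 1723-02-17)
← 1723-02-17
→ archive.jot(p: /praple, c: priti_ek)
← overwrote
→ countbox.begin(x: 76)
← 76


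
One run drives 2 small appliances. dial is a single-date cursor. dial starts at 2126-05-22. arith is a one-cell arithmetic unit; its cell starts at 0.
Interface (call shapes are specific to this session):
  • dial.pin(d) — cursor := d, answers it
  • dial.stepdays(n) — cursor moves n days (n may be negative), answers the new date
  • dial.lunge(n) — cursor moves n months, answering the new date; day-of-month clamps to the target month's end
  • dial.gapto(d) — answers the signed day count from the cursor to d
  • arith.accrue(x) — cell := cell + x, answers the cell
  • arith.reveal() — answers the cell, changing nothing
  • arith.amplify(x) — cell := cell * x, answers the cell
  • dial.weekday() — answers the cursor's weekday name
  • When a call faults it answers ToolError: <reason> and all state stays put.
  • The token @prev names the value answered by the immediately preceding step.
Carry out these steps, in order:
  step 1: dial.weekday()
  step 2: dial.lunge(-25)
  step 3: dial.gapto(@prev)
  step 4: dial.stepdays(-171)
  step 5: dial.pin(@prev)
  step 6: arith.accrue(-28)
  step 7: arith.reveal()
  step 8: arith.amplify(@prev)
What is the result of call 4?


Next I call dial.weekday(): Wednesday.
Invoking dial.lunge with -25, which returns 2124-04-22.
Then dial.gapto with @prev, and observe 0.
Using dial.stepdays with -171, and see 2123-11-03.
Next I call dial.pin with @prev, — result: 2123-11-03.
I call arith.accrue with -28, which returns -28.
I run arith.reveal(), which returns -28.
I call arith.amplify with @prev, and observe 784.

Answer: 2123-11-03


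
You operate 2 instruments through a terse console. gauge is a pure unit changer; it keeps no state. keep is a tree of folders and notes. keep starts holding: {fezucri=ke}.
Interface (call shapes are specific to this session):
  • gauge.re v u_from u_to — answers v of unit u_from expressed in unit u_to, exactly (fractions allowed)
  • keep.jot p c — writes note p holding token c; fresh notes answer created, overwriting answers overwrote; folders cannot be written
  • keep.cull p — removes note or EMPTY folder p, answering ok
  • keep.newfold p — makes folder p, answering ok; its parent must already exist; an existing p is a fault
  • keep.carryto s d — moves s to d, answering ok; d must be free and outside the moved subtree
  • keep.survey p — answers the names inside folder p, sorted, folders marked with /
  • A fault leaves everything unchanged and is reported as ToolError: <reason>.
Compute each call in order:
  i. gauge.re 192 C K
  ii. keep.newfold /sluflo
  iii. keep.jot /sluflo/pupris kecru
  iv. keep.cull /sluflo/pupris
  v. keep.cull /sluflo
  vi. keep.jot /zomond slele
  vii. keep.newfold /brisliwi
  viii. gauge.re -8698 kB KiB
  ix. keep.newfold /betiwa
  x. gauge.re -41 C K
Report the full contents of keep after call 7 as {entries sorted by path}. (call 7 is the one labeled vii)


I run gauge.re with v: 192, u_from: C, u_to: K, giving 9303/20.
I call keep.newfold with p: /sluflo, → ok.
I run keep.jot with p: /sluflo/pupris, c: kecru, and see created.
Now I run keep.cull with p: /sluflo/pupris, yielding ok.
Now I run keep.cull with p: /sluflo, and get ok.
Then keep.jot with p: /zomond, c: slele, which returns created.
Calling keep.newfold with p: /brisliwi: ok.
Then gauge.re with v: -8698, u_from: kB, u_to: KiB: -543625/64.
Then keep.newfold with p: /betiwa, and see ok.
Invoking gauge.re with v: -41, u_from: C, u_to: K, and get 4643/20.

Answer: {brisliwi/, fezucri=ke, zomond=slele}


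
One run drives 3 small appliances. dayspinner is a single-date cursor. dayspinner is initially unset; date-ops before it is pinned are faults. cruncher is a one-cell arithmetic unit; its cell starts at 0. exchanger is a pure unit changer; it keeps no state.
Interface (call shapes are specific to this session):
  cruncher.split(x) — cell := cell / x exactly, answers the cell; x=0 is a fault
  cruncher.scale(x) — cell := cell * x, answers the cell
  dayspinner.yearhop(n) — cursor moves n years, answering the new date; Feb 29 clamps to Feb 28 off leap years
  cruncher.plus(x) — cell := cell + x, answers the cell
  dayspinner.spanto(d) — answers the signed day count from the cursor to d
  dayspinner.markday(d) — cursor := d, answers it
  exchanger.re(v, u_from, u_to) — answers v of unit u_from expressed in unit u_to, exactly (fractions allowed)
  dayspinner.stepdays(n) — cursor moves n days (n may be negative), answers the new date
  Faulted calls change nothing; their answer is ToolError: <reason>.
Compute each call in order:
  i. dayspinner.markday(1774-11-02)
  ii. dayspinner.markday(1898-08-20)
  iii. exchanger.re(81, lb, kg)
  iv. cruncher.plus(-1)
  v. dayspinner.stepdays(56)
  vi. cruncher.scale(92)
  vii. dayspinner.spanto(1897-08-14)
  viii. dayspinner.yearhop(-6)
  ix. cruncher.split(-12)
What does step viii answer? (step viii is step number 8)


% 1. dayspinner.markday(d→1774-11-02) => 1774-11-02
% 2. dayspinner.markday(d→1898-08-20) => 1898-08-20
% 3. exchanger.re(v→81, u_from→lb, u_to→kg) => 3674098197/100000000
% 4. cruncher.plus(x→-1) => -1
% 5. dayspinner.stepdays(n→56) => 1898-10-15
% 6. cruncher.scale(x→92) => -92
% 7. dayspinner.spanto(d→1897-08-14) => -427
% 8. dayspinner.yearhop(n→-6) => 1892-10-15
% 9. cruncher.split(x→-12) => 23/3

Answer: 1892-10-15


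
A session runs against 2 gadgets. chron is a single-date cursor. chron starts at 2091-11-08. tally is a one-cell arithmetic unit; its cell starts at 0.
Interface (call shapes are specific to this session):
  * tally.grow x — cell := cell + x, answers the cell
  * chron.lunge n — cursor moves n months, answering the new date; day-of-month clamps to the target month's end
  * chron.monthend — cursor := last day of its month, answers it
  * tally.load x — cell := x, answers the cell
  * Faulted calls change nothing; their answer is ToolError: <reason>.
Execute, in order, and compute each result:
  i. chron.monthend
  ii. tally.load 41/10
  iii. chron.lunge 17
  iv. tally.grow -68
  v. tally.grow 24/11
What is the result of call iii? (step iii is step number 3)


==> monthend()
<== 2091-11-30
==> load(x→41/10)
<== 41/10
==> lunge(n→17)
<== 2093-04-30
==> grow(x→-68)
<== -639/10
==> grow(x→24/11)
<== -6789/110

Answer: 2093-04-30


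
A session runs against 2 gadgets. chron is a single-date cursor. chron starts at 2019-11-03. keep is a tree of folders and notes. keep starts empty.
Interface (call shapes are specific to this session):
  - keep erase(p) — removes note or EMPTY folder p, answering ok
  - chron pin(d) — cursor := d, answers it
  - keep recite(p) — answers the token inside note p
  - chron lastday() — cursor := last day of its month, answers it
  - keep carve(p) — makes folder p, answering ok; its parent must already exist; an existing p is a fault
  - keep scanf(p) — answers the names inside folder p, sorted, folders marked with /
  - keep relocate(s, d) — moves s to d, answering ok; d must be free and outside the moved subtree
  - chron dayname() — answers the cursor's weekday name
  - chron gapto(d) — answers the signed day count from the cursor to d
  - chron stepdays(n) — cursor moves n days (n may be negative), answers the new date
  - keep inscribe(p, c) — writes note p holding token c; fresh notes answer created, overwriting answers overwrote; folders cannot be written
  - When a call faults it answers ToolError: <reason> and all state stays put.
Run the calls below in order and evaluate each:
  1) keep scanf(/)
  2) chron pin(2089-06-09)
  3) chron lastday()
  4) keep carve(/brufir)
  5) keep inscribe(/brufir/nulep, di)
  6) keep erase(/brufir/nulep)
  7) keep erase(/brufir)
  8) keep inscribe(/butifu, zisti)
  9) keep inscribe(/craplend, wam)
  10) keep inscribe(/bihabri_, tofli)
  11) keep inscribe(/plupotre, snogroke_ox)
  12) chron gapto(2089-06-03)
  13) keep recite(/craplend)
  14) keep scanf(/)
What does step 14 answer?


Answer: [bihabri_, butifu, craplend, plupotre]

Derivation:
>> keep scanf(p→/)
<< []
>> chron pin(d→2089-06-09)
<< 2089-06-09
>> chron lastday()
<< 2089-06-30
>> keep carve(p→/brufir)
<< ok
>> keep inscribe(p→/brufir/nulep, c→di)
<< created
>> keep erase(p→/brufir/nulep)
<< ok
>> keep erase(p→/brufir)
<< ok
>> keep inscribe(p→/butifu, c→zisti)
<< created
>> keep inscribe(p→/craplend, c→wam)
<< created
>> keep inscribe(p→/bihabri_, c→tofli)
<< created
>> keep inscribe(p→/plupotre, c→snogroke_ox)
<< created
>> chron gapto(d→2089-06-03)
<< -27
>> keep recite(p→/craplend)
<< wam
>> keep scanf(p→/)
<< [bihabri_, butifu, craplend, plupotre]


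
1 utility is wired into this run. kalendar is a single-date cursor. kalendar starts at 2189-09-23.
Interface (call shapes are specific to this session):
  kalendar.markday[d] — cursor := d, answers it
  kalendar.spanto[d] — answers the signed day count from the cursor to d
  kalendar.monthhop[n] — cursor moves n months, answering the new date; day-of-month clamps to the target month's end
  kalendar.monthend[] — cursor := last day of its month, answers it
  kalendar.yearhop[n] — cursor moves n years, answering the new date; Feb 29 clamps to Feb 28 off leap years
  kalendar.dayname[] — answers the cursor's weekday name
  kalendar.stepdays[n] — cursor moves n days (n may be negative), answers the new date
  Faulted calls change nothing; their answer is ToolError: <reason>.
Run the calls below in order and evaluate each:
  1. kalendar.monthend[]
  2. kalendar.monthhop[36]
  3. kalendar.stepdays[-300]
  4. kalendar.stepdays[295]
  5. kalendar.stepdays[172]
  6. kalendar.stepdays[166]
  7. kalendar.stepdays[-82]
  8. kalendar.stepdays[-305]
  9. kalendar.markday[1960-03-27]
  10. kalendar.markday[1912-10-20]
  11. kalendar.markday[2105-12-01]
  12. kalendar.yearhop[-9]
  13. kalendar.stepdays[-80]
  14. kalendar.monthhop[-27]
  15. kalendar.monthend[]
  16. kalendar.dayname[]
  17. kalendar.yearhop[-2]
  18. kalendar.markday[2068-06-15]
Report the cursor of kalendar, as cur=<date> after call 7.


Act: kalendar.monthend[]
Obs: 2189-09-30
Act: kalendar.monthhop[n=36]
Obs: 2192-09-30
Act: kalendar.stepdays[n=-300]
Obs: 2191-12-05
Act: kalendar.stepdays[n=295]
Obs: 2192-09-25
Act: kalendar.stepdays[n=172]
Obs: 2193-03-16
Act: kalendar.stepdays[n=166]
Obs: 2193-08-29
Act: kalendar.stepdays[n=-82]
Obs: 2193-06-08
Act: kalendar.stepdays[n=-305]
Obs: 2192-08-07
Act: kalendar.markday[d=1960-03-27]
Obs: 1960-03-27
Act: kalendar.markday[d=1912-10-20]
Obs: 1912-10-20
Act: kalendar.markday[d=2105-12-01]
Obs: 2105-12-01
Act: kalendar.yearhop[n=-9]
Obs: 2096-12-01
Act: kalendar.stepdays[n=-80]
Obs: 2096-09-12
Act: kalendar.monthhop[n=-27]
Obs: 2094-06-12
Act: kalendar.monthend[]
Obs: 2094-06-30
Act: kalendar.dayname[]
Obs: Wednesday
Act: kalendar.yearhop[n=-2]
Obs: 2092-06-30
Act: kalendar.markday[d=2068-06-15]
Obs: 2068-06-15

Answer: cur=2193-06-08


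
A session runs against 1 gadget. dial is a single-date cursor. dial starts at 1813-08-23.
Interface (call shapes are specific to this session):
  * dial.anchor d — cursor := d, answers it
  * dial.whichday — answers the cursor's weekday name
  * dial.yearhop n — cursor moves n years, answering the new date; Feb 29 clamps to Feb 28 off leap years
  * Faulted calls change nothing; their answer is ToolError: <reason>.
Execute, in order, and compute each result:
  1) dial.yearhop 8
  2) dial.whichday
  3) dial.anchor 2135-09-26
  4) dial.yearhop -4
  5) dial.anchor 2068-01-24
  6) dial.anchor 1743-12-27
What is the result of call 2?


Step: dial.yearhop[8]
Result: 1821-08-23
Step: dial.whichday[]
Result: Thursday
Step: dial.anchor[2135-09-26]
Result: 2135-09-26
Step: dial.yearhop[-4]
Result: 2131-09-26
Step: dial.anchor[2068-01-24]
Result: 2068-01-24
Step: dial.anchor[1743-12-27]
Result: 1743-12-27

Answer: Thursday


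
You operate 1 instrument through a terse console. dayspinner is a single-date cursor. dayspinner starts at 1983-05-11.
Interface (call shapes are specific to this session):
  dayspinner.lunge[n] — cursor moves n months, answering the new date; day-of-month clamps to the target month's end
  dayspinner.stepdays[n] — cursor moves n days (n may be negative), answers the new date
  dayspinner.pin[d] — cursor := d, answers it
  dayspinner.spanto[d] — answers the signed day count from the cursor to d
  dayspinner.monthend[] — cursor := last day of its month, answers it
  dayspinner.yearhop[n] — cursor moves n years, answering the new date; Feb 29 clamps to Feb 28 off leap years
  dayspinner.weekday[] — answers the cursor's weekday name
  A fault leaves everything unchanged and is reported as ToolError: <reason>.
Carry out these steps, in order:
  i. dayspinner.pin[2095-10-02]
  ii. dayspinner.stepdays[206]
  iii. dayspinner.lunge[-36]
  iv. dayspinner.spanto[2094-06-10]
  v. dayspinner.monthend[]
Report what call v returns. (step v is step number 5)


Answer: 2093-04-30

Derivation:
I call dayspinner.pin using d=2095-10-02, giving 2095-10-02.
Invoking dayspinner.stepdays using n=206, giving 2096-04-25.
I invoke dayspinner.lunge using n=-36, yielding 2093-04-25.
I run dayspinner.spanto using d=2094-06-10, which returns 411.
Then dayspinner.monthend, and see 2093-04-30.


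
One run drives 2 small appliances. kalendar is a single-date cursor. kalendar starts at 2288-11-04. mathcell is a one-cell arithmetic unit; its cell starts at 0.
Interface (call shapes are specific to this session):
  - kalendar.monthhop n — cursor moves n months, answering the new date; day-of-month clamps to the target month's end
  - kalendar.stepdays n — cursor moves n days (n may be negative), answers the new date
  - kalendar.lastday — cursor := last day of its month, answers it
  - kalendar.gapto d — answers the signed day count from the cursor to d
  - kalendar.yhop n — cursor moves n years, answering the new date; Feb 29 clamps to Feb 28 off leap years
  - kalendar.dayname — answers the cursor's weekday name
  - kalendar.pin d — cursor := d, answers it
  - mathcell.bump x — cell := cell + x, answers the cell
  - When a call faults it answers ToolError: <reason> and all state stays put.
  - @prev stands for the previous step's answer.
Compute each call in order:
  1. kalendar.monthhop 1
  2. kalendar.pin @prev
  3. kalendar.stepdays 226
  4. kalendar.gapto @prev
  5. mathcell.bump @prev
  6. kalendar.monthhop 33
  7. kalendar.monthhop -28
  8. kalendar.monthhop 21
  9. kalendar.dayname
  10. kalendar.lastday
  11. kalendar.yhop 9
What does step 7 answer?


Answer: 2289-12-18

Derivation:
>> kalendar.monthhop(n=1)
<< 2288-12-04
>> kalendar.pin(d=@prev)
<< 2288-12-04
>> kalendar.stepdays(n=226)
<< 2289-07-18
>> kalendar.gapto(d=@prev)
<< 0
>> mathcell.bump(x=@prev)
<< 0
>> kalendar.monthhop(n=33)
<< 2292-04-18
>> kalendar.monthhop(n=-28)
<< 2289-12-18
>> kalendar.monthhop(n=21)
<< 2291-09-18
>> kalendar.dayname()
<< Friday
>> kalendar.lastday()
<< 2291-09-30
>> kalendar.yhop(n=9)
<< 2300-09-30


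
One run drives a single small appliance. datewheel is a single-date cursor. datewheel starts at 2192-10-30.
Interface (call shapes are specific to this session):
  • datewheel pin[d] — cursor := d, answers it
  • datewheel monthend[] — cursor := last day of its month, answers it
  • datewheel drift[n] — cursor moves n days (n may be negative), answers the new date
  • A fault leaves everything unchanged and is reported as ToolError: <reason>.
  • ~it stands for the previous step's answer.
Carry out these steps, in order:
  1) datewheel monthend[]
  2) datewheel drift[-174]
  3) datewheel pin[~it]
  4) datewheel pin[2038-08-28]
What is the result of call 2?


Answer: 2192-05-10

Derivation:
·→ datewheel monthend()
·← 2192-10-31
·→ datewheel drift(-174)
·← 2192-05-10
·→ datewheel pin(~it)
·← 2192-05-10
·→ datewheel pin(2038-08-28)
·← 2038-08-28


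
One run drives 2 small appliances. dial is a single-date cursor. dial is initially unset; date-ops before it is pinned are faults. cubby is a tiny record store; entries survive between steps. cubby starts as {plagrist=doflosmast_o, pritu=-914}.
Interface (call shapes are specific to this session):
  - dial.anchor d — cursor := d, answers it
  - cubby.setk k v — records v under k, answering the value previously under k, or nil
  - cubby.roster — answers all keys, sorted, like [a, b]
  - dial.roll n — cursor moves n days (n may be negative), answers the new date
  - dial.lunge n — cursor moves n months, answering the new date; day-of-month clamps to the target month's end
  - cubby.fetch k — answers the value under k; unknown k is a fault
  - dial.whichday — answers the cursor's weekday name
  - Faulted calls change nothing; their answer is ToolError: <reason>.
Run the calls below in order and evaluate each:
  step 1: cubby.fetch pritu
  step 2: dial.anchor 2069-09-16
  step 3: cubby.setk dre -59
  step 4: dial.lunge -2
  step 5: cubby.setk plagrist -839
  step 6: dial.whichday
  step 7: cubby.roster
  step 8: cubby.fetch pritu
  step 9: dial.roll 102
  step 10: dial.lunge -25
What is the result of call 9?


Answer: 2069-10-26

Derivation:
> cubby.fetch k→pritu
= -914
> dial.anchor d→2069-09-16
= 2069-09-16
> cubby.setk k→dre v→-59
= nil
> dial.lunge n→-2
= 2069-07-16
> cubby.setk k→plagrist v→-839
= doflosmast_o
> dial.whichday
= Tuesday
> cubby.roster
= [dre, plagrist, pritu]
> cubby.fetch k→pritu
= -914
> dial.roll n→102
= 2069-10-26
> dial.lunge n→-25
= 2067-09-26
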